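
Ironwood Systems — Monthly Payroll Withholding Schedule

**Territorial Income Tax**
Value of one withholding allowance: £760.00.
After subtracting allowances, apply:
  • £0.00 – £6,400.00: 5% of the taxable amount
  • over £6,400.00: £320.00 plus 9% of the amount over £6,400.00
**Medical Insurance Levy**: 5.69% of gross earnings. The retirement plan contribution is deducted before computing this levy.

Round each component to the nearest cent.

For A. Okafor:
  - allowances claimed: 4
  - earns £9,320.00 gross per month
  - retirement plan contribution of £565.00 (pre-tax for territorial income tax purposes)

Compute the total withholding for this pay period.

Territorial Income Tax: taxable = £9,320.00 − £565.00 − 4×£760.00 = £5,715.00
  5% × £5,715.00 = £285.75
Medical Insurance Levy: 5.69% × £8,755.00 = £498.16
Total: £285.75 + £498.16 = £783.91

£783.91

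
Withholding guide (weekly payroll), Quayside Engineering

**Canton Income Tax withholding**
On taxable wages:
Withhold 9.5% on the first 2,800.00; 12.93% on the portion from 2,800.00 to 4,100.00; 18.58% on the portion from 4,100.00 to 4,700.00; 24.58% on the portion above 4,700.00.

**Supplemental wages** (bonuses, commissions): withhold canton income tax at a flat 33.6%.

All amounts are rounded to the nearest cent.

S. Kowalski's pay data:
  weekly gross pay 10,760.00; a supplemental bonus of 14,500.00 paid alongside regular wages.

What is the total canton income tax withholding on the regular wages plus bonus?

6,907.12

Canton Income Tax: taxable = 10,760.00
  545.57 + 24.58% × (10,760.00 − 4,700.00) = 545.57 + 24.58% × 6,060.00 = 2,035.12
Supplemental (33.6% flat on bonus): 33.6% × 14,500.00 = 4,872.00
Total canton income tax: 2,035.12 + 4,872.00 = 6,907.12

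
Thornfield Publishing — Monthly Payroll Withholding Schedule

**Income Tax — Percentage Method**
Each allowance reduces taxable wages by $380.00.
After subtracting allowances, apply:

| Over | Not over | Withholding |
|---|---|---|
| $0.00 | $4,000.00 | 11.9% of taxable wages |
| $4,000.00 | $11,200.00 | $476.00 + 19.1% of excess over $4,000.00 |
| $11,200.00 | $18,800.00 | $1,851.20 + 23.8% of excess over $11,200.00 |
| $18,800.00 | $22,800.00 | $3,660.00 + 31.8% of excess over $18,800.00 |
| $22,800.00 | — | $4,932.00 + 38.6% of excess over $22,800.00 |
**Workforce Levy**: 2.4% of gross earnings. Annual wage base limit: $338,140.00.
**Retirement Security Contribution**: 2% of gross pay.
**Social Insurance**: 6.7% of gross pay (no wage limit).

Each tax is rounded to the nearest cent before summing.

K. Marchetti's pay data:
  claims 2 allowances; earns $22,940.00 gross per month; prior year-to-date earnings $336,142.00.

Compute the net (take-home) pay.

Income Tax: taxable = $22,940.00 − 2×$380.00 = $22,180.00
  $3,660.00 + 31.8% × ($22,180.00 − $18,800.00) = $3,660.00 + 31.8% × $3,380.00 = $4,734.84
Workforce Levy: cap $338,140.00 − YTD $336,142.00 = $1,998.00 subject; 2.4% × $1,998.00 = $47.95
Retirement Security Contribution: 2% × $22,940.00 = $458.80
Social Insurance: 6.7% × $22,940.00 = $1,536.98
Total withheld: $4,734.84 + $47.95 + $458.80 + $1,536.98 = $6,778.57
Net pay: $22,940.00 − $6,778.57 = $16,161.43

$16,161.43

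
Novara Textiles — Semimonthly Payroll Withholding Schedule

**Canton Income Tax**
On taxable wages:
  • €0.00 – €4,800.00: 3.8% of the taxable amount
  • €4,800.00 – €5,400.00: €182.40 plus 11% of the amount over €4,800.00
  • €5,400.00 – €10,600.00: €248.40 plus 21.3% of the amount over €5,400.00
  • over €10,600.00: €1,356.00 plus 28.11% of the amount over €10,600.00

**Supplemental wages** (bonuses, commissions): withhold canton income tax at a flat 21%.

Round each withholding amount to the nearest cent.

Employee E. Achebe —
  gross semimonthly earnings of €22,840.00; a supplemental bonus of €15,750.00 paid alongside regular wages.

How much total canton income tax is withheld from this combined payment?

Canton Income Tax: taxable = €22,840.00
  €1,356.00 + 28.11% × (€22,840.00 − €10,600.00) = €1,356.00 + 28.11% × €12,240.00 = €4,796.66
Supplemental (21% flat on bonus): 21% × €15,750.00 = €3,307.50
Total canton income tax: €4,796.66 + €3,307.50 = €8,104.16

€8,104.16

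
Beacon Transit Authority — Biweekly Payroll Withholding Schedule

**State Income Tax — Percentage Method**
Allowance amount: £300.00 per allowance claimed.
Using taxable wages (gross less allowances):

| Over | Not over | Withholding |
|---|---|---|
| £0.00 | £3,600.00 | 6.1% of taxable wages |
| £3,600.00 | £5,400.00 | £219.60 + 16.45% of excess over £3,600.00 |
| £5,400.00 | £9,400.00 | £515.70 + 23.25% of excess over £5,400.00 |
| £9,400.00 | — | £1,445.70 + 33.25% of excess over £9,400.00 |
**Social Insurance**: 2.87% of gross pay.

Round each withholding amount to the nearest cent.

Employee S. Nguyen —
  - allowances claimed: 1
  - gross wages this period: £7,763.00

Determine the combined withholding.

£1,218.15

State Income Tax: taxable = £7,763.00 − 1×£300.00 = £7,463.00
  £515.70 + 23.25% × (£7,463.00 − £5,400.00) = £515.70 + 23.25% × £2,063.00 = £995.35
Social Insurance: 2.87% × £7,763.00 = £222.80
Total: £995.35 + £222.80 = £1,218.15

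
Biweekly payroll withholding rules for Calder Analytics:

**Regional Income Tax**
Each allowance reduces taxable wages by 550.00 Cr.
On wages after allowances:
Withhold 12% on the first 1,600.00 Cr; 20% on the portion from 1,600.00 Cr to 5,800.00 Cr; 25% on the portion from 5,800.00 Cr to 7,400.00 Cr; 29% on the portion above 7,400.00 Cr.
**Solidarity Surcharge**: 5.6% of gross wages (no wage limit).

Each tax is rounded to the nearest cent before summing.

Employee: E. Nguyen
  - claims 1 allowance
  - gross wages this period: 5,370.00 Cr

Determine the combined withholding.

Regional Income Tax: taxable = 5,370.00 Cr − 1×550.00 Cr = 4,820.00 Cr
  192.00 Cr + 20% × (4,820.00 Cr − 1,600.00 Cr) = 192.00 Cr + 20% × 3,220.00 Cr = 836.00 Cr
Solidarity Surcharge: 5.6% × 5,370.00 Cr = 300.72 Cr
Total: 836.00 Cr + 300.72 Cr = 1,136.72 Cr

1,136.72 Cr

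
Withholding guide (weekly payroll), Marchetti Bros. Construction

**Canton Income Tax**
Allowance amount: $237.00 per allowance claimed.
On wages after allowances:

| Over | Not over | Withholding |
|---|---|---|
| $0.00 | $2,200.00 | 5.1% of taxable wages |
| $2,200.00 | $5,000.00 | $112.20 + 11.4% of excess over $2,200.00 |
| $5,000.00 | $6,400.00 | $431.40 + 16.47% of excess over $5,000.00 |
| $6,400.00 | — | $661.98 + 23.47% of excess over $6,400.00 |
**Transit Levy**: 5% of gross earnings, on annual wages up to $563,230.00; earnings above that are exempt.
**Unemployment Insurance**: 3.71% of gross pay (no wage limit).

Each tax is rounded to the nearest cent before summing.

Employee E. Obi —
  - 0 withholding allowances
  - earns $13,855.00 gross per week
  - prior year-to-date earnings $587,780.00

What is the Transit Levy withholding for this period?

$0.00

Transit Levy: YTD $587,780.00 ≥ cap $563,230.00 → $0.00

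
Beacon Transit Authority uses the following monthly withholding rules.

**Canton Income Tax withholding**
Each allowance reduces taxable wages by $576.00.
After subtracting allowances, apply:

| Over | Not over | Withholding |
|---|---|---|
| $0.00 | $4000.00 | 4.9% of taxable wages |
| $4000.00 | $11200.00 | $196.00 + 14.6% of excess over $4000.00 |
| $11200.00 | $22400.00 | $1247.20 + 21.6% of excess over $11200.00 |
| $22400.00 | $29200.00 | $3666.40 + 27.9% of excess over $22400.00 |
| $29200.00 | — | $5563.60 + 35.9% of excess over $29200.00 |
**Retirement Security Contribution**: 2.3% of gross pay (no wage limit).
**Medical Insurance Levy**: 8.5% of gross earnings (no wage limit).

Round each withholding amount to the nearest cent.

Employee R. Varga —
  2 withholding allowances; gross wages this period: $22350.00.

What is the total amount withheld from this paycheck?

$5820.57

Canton Income Tax: taxable = $22350.00 − 2×$576.00 = $21198.00
  $1247.20 + 21.6% × ($21198.00 − $11200.00) = $1247.20 + 21.6% × $9998.00 = $3406.77
Retirement Security Contribution: 2.3% × $22350.00 = $514.05
Medical Insurance Levy: 8.5% × $22350.00 = $1899.75
Total: $3406.77 + $514.05 + $1899.75 = $5820.57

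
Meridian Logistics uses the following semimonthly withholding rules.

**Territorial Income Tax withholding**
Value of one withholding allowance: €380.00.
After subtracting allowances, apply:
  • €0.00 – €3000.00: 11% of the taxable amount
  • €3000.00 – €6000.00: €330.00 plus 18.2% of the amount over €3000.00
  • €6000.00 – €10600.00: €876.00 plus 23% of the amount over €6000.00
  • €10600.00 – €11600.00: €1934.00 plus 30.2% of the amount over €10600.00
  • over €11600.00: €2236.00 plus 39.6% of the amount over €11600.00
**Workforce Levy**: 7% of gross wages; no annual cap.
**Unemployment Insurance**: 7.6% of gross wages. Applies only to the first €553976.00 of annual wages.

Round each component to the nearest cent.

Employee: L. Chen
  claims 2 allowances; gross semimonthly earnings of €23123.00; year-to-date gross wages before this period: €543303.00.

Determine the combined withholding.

€8927.91

Territorial Income Tax: taxable = €23123.00 − 2×€380.00 = €22363.00
  €2236.00 + 39.6% × (€22363.00 − €11600.00) = €2236.00 + 39.6% × €10763.00 = €6498.15
Workforce Levy: 7% × €23123.00 = €1618.61
Unemployment Insurance: cap €553976.00 − YTD €543303.00 = €10673.00 subject; 7.6% × €10673.00 = €811.15
Total: €6498.15 + €1618.61 + €811.15 = €8927.91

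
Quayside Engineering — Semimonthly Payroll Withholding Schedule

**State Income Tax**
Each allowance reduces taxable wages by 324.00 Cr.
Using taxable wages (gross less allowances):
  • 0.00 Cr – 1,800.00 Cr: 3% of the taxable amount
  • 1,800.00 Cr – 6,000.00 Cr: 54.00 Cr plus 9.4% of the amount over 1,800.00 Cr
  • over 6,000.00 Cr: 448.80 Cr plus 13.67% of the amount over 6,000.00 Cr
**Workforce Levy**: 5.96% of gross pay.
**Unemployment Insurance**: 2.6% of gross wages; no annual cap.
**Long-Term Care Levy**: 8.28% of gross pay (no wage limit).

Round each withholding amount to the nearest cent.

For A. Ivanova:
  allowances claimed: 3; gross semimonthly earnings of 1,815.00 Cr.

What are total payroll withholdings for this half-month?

State Income Tax: taxable = 1,815.00 Cr − 3×324.00 Cr = 843.00 Cr
  3% × 843.00 Cr = 25.29 Cr
Workforce Levy: 5.96% × 1,815.00 Cr = 108.17 Cr
Unemployment Insurance: 2.6% × 1,815.00 Cr = 47.19 Cr
Long-Term Care Levy: 8.28% × 1,815.00 Cr = 150.28 Cr
Total: 25.29 Cr + 108.17 Cr + 47.19 Cr + 150.28 Cr = 330.93 Cr

330.93 Cr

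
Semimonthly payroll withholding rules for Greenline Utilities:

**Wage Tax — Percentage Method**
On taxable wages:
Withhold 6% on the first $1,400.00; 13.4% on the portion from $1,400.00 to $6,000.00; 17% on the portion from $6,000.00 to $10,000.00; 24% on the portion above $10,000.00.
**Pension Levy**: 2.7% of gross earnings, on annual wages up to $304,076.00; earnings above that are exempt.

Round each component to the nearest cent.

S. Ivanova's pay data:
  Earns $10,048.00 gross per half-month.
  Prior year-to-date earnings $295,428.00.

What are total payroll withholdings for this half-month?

Wage Tax: taxable = $10,048.00
  $1,380.40 + 24% × ($10,048.00 − $10,000.00) = $1,380.40 + 24% × $48.00 = $1,391.92
Pension Levy: cap $304,076.00 − YTD $295,428.00 = $8,648.00 subject; 2.7% × $8,648.00 = $233.50
Total: $1,391.92 + $233.50 = $1,625.42

$1,625.42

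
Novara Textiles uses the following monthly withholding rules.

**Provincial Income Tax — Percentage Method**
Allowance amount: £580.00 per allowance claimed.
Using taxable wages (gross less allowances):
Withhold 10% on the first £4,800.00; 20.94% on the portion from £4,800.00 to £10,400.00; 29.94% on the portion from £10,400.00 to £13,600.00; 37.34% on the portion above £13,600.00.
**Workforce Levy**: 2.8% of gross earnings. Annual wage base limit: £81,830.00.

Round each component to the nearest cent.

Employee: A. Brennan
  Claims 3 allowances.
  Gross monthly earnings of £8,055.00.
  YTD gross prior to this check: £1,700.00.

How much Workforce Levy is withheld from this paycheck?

£225.54

Workforce Levy: 2.8% × £8,055.00 = £225.54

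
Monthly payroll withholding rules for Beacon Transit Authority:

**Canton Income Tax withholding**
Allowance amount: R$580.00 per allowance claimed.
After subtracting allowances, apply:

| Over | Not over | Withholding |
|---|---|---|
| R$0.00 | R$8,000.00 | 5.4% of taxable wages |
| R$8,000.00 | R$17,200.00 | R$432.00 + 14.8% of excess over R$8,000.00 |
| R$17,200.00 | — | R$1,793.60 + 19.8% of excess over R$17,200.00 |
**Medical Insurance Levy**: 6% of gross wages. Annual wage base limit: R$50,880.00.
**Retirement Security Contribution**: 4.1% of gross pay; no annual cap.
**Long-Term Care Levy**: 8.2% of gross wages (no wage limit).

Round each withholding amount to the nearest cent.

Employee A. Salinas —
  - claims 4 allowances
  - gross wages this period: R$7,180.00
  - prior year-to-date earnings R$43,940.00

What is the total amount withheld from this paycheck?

R$1,561.98

Canton Income Tax: taxable = R$7,180.00 − 4×R$580.00 = R$4,860.00
  5.4% × R$4,860.00 = R$262.44
Medical Insurance Levy: cap R$50,880.00 − YTD R$43,940.00 = R$6,940.00 subject; 6% × R$6,940.00 = R$416.40
Retirement Security Contribution: 4.1% × R$7,180.00 = R$294.38
Long-Term Care Levy: 8.2% × R$7,180.00 = R$588.76
Total: R$262.44 + R$416.40 + R$294.38 + R$588.76 = R$1,561.98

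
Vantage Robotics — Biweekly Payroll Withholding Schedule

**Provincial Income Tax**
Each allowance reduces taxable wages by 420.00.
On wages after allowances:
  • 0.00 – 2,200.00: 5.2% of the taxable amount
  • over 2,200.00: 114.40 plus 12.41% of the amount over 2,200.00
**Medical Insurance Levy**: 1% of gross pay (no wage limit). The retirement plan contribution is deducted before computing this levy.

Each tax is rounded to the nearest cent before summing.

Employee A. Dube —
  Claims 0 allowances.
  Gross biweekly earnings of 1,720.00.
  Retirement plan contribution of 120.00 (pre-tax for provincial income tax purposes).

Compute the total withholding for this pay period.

Provincial Income Tax: taxable = 1,720.00 − 120.00 = 1,600.00
  5.2% × 1,600.00 = 83.20
Medical Insurance Levy: 1% × 1,600.00 = 16.00
Total: 83.20 + 16.00 = 99.20

99.20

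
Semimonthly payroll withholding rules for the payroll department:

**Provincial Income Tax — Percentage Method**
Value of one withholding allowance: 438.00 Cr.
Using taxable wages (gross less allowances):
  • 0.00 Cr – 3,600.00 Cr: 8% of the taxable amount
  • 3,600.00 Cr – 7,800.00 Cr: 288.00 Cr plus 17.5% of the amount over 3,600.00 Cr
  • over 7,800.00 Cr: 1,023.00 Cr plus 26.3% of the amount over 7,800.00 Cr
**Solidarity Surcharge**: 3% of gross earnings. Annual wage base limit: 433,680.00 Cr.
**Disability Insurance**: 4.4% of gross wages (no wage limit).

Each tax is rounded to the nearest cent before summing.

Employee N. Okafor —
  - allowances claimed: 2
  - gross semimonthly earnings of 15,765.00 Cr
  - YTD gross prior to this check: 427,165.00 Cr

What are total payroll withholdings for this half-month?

Provincial Income Tax: taxable = 15,765.00 Cr − 2×438.00 Cr = 14,889.00 Cr
  1,023.00 Cr + 26.3% × (14,889.00 Cr − 7,800.00 Cr) = 1,023.00 Cr + 26.3% × 7,089.00 Cr = 2,887.41 Cr
Solidarity Surcharge: cap 433,680.00 Cr − YTD 427,165.00 Cr = 6,515.00 Cr subject; 3% × 6,515.00 Cr = 195.45 Cr
Disability Insurance: 4.4% × 15,765.00 Cr = 693.66 Cr
Total: 2,887.41 Cr + 195.45 Cr + 693.66 Cr = 3,776.52 Cr

3,776.52 Cr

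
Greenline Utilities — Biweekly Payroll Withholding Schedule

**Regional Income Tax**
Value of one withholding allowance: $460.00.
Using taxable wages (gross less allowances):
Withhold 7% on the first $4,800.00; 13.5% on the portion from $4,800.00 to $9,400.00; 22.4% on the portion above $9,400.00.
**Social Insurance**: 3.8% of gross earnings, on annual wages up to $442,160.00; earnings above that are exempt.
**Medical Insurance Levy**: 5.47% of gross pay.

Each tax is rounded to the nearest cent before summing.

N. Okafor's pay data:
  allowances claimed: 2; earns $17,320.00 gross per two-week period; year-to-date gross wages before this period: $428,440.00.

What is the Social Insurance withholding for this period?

$521.36

Social Insurance: cap $442,160.00 − YTD $428,440.00 = $13,720.00 subject; 3.8% × $13,720.00 = $521.36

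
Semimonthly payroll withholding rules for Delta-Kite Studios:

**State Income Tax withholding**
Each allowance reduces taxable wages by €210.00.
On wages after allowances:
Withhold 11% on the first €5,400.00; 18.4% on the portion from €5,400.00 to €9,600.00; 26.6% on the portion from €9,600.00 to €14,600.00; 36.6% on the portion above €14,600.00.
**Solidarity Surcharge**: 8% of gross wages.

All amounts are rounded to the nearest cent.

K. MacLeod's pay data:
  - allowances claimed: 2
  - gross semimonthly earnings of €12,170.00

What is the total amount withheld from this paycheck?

€2,912.30

State Income Tax: taxable = €12,170.00 − 2×€210.00 = €11,750.00
  €1,366.80 + 26.6% × (€11,750.00 − €9,600.00) = €1,366.80 + 26.6% × €2,150.00 = €1,938.70
Solidarity Surcharge: 8% × €12,170.00 = €973.60
Total: €1,938.70 + €973.60 = €2,912.30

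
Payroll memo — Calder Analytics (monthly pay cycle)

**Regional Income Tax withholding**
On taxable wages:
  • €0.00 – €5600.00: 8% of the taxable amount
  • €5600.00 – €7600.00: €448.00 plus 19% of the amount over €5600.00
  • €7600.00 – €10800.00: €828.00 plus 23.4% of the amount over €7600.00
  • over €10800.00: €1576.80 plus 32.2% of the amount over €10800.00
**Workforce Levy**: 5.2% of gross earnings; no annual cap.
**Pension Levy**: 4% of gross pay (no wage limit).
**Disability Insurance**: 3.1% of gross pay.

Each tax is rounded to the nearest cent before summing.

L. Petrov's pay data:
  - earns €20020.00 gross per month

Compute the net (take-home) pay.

Regional Income Tax: taxable = €20020.00
  €1576.80 + 32.2% × (€20020.00 − €10800.00) = €1576.80 + 32.2% × €9220.00 = €4545.64
Workforce Levy: 5.2% × €20020.00 = €1041.04
Pension Levy: 4% × €20020.00 = €800.80
Disability Insurance: 3.1% × €20020.00 = €620.62
Total withheld: €4545.64 + €1041.04 + €800.80 + €620.62 = €7008.10
Net pay: €20020.00 − €7008.10 = €13011.90

€13011.90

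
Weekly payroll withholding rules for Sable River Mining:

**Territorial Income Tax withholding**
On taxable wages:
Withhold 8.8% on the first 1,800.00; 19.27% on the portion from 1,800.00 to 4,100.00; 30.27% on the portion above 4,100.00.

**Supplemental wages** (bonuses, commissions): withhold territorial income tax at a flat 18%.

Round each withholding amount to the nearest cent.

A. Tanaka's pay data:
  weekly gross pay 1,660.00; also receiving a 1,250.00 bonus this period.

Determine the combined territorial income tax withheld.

371.08

Territorial Income Tax: taxable = 1,660.00
  8.8% × 1,660.00 = 146.08
Supplemental (18% flat on bonus): 18% × 1,250.00 = 225.00
Total territorial income tax: 146.08 + 225.00 = 371.08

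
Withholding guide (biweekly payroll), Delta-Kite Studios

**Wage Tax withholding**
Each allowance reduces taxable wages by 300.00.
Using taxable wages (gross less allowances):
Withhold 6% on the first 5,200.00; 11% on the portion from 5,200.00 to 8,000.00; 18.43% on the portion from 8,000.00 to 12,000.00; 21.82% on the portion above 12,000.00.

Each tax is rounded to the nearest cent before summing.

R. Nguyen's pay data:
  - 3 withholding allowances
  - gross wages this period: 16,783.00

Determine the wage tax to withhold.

2,204.47

Wage Tax: taxable = 16,783.00 − 3×300.00 = 15,883.00
  1,357.20 + 21.82% × (15,883.00 − 12,000.00) = 1,357.20 + 21.82% × 3,883.00 = 2,204.47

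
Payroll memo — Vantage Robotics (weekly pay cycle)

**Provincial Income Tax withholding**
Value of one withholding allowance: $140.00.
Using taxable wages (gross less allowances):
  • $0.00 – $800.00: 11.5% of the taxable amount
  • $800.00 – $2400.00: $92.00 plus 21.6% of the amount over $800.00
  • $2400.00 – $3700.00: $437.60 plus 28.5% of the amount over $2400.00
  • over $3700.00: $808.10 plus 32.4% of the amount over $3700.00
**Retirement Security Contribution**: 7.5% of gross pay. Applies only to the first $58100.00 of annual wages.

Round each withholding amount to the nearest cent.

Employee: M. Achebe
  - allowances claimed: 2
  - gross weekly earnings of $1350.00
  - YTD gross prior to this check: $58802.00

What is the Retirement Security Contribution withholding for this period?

Retirement Security Contribution: YTD $58802.00 ≥ cap $58100.00 → $0.00

$0.00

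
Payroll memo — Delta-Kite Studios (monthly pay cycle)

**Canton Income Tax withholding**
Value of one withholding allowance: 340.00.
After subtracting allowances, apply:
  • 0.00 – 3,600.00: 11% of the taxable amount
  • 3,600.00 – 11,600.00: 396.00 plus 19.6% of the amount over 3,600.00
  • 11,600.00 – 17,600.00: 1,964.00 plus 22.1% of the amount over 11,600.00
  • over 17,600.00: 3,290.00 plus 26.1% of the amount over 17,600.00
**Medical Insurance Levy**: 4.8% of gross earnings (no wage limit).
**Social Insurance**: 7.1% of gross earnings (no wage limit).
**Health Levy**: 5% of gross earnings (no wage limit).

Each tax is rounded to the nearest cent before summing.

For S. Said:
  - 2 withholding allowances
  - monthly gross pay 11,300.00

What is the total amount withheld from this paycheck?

3,681.62

Canton Income Tax: taxable = 11,300.00 − 2×340.00 = 10,620.00
  396.00 + 19.6% × (10,620.00 − 3,600.00) = 396.00 + 19.6% × 7,020.00 = 1,771.92
Medical Insurance Levy: 4.8% × 11,300.00 = 542.40
Social Insurance: 7.1% × 11,300.00 = 802.30
Health Levy: 5% × 11,300.00 = 565.00
Total: 1,771.92 + 542.40 + 802.30 + 565.00 = 3,681.62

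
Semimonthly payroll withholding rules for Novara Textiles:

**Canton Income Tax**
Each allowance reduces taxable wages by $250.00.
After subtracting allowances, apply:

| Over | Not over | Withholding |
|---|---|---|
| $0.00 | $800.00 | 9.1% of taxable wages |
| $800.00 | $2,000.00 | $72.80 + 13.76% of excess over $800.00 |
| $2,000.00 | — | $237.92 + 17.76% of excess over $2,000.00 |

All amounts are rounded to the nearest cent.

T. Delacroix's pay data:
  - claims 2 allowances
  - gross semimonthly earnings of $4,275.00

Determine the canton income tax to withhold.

Canton Income Tax: taxable = $4,275.00 − 2×$250.00 = $3,775.00
  $237.92 + 17.76% × ($3,775.00 − $2,000.00) = $237.92 + 17.76% × $1,775.00 = $553.16

$553.16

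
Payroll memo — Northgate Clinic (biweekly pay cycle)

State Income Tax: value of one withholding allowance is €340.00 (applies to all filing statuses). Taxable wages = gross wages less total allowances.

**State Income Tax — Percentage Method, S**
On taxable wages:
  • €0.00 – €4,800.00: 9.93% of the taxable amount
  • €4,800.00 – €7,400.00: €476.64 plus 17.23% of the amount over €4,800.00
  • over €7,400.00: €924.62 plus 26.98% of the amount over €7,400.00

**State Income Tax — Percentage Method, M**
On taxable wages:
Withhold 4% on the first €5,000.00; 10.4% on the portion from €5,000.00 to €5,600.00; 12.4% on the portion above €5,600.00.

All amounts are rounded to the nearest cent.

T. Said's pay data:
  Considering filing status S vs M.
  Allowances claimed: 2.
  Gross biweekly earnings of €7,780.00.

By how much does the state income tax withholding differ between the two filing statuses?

€424.53

State Income Tax (S): taxable = €7,780.00 − 2×€340.00 = €7,100.00
  €476.64 + 17.23% × (€7,100.00 − €4,800.00) = €476.64 + 17.23% × €2,300.00 = €872.93
State Income Tax (M): taxable = €7,780.00 − 2×€340.00 = €7,100.00
  €262.40 + 12.4% × (€7,100.00 − €5,600.00) = €262.40 + 12.4% × €1,500.00 = €448.40
Difference: |€872.93 − €448.40| = €424.53 (higher under S)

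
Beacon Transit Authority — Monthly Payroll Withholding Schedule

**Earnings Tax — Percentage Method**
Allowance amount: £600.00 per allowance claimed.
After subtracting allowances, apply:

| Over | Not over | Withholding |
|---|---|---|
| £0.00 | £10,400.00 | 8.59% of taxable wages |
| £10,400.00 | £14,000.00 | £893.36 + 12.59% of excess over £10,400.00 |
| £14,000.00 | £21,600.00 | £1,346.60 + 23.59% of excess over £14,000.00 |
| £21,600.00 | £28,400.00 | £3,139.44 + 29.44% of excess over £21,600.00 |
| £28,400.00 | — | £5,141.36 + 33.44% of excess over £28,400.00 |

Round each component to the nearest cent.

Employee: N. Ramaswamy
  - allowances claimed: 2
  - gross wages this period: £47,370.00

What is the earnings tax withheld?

Earnings Tax: taxable = £47,370.00 − 2×£600.00 = £46,170.00
  £5,141.36 + 33.44% × (£46,170.00 − £28,400.00) = £5,141.36 + 33.44% × £17,770.00 = £11,083.65

£11,083.65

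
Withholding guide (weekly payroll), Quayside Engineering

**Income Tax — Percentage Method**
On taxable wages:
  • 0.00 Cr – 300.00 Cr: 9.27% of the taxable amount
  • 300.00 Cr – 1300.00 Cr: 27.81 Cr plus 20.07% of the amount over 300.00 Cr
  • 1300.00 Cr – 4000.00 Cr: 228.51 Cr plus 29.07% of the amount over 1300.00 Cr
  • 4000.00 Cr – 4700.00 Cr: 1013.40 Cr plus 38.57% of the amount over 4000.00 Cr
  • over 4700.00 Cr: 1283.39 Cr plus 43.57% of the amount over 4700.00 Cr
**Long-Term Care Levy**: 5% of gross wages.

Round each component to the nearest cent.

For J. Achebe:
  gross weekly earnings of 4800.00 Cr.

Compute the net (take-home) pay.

3233.04 Cr

Income Tax: taxable = 4800.00 Cr
  1283.39 Cr + 43.57% × (4800.00 Cr − 4700.00 Cr) = 1283.39 Cr + 43.57% × 100.00 Cr = 1326.96 Cr
Long-Term Care Levy: 5% × 4800.00 Cr = 240.00 Cr
Total withheld: 1326.96 Cr + 240.00 Cr = 1566.96 Cr
Net pay: 4800.00 Cr − 1566.96 Cr = 3233.04 Cr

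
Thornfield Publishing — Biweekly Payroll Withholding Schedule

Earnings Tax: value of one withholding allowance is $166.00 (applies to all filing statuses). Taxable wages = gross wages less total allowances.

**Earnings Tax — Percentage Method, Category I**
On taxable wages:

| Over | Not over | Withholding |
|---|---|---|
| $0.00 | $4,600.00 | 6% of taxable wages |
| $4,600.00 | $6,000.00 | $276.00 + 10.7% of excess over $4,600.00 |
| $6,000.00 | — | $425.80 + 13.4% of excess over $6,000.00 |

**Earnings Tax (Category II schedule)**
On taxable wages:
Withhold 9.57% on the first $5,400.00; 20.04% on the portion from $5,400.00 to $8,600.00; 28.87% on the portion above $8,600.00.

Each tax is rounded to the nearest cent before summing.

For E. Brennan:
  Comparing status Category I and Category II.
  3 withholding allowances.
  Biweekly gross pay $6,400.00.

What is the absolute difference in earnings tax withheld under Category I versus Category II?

Earnings Tax (Category I): taxable = $6,400.00 − 3×$166.00 = $5,902.00
  $276.00 + 10.7% × ($5,902.00 − $4,600.00) = $276.00 + 10.7% × $1,302.00 = $415.31
Earnings Tax (Category II): taxable = $6,400.00 − 3×$166.00 = $5,902.00
  $516.78 + 20.04% × ($5,902.00 − $5,400.00) = $516.78 + 20.04% × $502.00 = $617.38
Difference: |$415.31 − $617.38| = $202.07 (higher under Category II)

$202.07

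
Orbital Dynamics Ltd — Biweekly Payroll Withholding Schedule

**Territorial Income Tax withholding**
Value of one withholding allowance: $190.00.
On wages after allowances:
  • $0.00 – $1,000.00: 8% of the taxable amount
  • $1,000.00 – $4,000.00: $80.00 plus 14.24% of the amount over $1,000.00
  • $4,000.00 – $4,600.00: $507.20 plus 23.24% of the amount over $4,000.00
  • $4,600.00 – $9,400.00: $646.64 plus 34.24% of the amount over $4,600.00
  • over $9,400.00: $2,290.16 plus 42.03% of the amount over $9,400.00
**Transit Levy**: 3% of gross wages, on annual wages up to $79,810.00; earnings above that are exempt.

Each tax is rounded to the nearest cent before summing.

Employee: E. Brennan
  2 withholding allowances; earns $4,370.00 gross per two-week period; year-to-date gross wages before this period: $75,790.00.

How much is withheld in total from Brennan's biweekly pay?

Territorial Income Tax: taxable = $4,370.00 − 2×$190.00 = $3,990.00
  $80.00 + 14.24% × ($3,990.00 − $1,000.00) = $80.00 + 14.24% × $2,990.00 = $505.78
Transit Levy: cap $79,810.00 − YTD $75,790.00 = $4,020.00 subject; 3% × $4,020.00 = $120.60
Total: $505.78 + $120.60 = $626.38

$626.38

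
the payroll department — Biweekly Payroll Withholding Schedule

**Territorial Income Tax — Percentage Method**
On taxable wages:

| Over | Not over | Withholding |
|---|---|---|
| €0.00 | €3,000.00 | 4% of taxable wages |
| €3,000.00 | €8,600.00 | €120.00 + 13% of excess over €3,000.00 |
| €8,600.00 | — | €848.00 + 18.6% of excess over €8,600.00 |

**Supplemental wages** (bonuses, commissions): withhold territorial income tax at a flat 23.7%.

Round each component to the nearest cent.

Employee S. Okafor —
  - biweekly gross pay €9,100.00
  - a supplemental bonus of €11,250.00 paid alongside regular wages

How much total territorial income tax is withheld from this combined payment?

Territorial Income Tax: taxable = €9,100.00
  €848.00 + 18.6% × (€9,100.00 − €8,600.00) = €848.00 + 18.6% × €500.00 = €941.00
Supplemental (23.7% flat on bonus): 23.7% × €11,250.00 = €2,666.25
Total territorial income tax: €941.00 + €2,666.25 = €3,607.25

€3,607.25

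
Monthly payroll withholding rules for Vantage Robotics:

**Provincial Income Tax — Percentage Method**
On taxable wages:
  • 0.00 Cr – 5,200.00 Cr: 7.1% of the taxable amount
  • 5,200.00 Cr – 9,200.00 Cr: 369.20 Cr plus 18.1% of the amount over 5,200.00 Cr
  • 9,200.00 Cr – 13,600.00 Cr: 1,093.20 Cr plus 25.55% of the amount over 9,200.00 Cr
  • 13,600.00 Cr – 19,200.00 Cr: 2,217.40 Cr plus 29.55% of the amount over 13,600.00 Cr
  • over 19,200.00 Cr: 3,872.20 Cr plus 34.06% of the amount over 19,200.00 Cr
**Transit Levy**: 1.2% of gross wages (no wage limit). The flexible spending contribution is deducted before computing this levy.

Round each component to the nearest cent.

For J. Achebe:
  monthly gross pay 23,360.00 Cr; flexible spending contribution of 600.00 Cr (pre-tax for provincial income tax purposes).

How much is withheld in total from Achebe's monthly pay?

Provincial Income Tax: taxable = 23,360.00 Cr − 600.00 Cr = 22,760.00 Cr
  3,872.20 Cr + 34.06% × (22,760.00 Cr − 19,200.00 Cr) = 3,872.20 Cr + 34.06% × 3,560.00 Cr = 5,084.74 Cr
Transit Levy: 1.2% × 22,760.00 Cr = 273.12 Cr
Total: 5,084.74 Cr + 273.12 Cr = 5,357.86 Cr

5,357.86 Cr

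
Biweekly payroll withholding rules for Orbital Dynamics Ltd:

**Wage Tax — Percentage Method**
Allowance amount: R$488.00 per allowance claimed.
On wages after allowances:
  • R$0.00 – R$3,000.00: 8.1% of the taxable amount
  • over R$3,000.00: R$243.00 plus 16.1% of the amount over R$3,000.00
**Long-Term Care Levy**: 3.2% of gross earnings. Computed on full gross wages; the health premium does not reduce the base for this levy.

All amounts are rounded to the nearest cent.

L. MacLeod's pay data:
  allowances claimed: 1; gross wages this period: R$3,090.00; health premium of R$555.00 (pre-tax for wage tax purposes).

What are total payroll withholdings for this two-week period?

R$264.69

Wage Tax: taxable = R$3,090.00 − R$555.00 − 1×R$488.00 = R$2,047.00
  8.1% × R$2,047.00 = R$165.81
Long-Term Care Levy: 3.2% × R$3,090.00 = R$98.88
Total: R$165.81 + R$98.88 = R$264.69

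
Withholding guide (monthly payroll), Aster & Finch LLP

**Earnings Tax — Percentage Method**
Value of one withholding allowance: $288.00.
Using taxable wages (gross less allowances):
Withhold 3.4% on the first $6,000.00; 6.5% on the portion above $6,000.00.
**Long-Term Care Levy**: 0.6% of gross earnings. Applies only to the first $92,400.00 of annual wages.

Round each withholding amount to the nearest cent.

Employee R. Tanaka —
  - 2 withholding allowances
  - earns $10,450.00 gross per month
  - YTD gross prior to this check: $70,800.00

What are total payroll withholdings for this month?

Earnings Tax: taxable = $10,450.00 − 2×$288.00 = $9,874.00
  $204.00 + 6.5% × ($9,874.00 − $6,000.00) = $204.00 + 6.5% × $3,874.00 = $455.81
Long-Term Care Levy: 0.6% × $10,450.00 = $62.70
Total: $455.81 + $62.70 = $518.51

$518.51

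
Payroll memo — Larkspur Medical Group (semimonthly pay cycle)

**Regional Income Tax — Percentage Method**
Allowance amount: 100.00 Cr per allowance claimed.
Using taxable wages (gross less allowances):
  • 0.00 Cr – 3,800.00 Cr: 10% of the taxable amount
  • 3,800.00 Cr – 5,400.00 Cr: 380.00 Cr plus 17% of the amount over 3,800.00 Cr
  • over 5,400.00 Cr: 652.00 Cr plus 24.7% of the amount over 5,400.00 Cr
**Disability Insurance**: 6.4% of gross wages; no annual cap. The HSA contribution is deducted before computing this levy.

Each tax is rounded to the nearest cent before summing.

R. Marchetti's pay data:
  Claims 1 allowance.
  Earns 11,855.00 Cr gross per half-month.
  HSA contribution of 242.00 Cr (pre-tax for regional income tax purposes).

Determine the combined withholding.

Regional Income Tax: taxable = 11,855.00 Cr − 242.00 Cr − 1×100.00 Cr = 11,513.00 Cr
  652.00 Cr + 24.7% × (11,513.00 Cr − 5,400.00 Cr) = 652.00 Cr + 24.7% × 6,113.00 Cr = 2,161.91 Cr
Disability Insurance: 6.4% × 11,613.00 Cr = 743.23 Cr
Total: 2,161.91 Cr + 743.23 Cr = 2,905.14 Cr

2,905.14 Cr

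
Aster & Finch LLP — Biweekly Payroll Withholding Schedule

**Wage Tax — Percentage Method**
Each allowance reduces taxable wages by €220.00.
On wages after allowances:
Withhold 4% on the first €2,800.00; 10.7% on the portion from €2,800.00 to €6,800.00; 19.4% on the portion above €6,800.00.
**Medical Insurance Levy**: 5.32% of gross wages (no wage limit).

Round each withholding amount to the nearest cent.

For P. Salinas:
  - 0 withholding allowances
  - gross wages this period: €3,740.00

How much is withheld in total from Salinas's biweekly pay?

€411.55

Wage Tax: taxable = €3,740.00
  €112.00 + 10.7% × (€3,740.00 − €2,800.00) = €112.00 + 10.7% × €940.00 = €212.58
Medical Insurance Levy: 5.32% × €3,740.00 = €198.97
Total: €212.58 + €198.97 = €411.55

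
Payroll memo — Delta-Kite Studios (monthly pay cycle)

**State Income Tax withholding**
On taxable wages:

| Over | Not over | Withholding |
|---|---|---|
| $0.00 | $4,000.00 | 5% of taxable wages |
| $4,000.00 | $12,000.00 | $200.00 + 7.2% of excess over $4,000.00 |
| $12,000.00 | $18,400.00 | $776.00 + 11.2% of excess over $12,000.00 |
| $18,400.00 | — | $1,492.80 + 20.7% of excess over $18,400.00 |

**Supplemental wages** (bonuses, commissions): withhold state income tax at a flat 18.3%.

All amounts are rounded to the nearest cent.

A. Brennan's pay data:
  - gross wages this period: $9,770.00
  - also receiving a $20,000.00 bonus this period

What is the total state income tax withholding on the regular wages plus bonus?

State Income Tax: taxable = $9,770.00
  $200.00 + 7.2% × ($9,770.00 − $4,000.00) = $200.00 + 7.2% × $5,770.00 = $615.44
Supplemental (18.3% flat on bonus): 18.3% × $20,000.00 = $3,660.00
Total state income tax: $615.44 + $3,660.00 = $4,275.44

$4,275.44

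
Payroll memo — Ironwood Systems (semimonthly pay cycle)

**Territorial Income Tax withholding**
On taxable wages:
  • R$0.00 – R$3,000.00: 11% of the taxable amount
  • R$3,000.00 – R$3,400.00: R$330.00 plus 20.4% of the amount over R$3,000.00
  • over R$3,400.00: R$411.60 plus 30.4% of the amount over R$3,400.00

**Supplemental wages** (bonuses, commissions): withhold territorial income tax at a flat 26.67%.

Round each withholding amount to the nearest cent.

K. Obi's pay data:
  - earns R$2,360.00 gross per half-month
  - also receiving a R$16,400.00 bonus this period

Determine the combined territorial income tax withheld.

R$4,633.48

Territorial Income Tax: taxable = R$2,360.00
  11% × R$2,360.00 = R$259.60
Supplemental (26.67% flat on bonus): 26.67% × R$16,400.00 = R$4,373.88
Total territorial income tax: R$259.60 + R$4,373.88 = R$4,633.48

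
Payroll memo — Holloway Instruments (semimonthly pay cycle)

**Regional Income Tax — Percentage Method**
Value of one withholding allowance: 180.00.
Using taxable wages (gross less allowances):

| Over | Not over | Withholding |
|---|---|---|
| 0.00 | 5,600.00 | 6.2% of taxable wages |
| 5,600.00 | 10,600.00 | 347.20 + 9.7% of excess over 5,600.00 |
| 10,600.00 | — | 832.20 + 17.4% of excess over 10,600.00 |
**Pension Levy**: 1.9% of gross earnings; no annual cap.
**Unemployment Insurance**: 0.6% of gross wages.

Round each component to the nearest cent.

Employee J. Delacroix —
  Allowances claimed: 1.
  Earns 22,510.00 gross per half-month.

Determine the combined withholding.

Regional Income Tax: taxable = 22,510.00 − 1×180.00 = 22,330.00
  832.20 + 17.4% × (22,330.00 − 10,600.00) = 832.20 + 17.4% × 11,730.00 = 2,873.22
Pension Levy: 1.9% × 22,510.00 = 427.69
Unemployment Insurance: 0.6% × 22,510.00 = 135.06
Total: 2,873.22 + 427.69 + 135.06 = 3,435.97

3,435.97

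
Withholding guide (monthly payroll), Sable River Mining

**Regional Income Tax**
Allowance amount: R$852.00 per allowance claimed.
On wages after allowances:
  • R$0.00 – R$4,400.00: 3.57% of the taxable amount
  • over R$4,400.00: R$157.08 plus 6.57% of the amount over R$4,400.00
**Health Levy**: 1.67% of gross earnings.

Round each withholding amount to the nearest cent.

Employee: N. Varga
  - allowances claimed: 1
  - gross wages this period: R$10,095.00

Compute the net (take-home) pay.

Regional Income Tax: taxable = R$10,095.00 − 1×R$852.00 = R$9,243.00
  R$157.08 + 6.57% × (R$9,243.00 − R$4,400.00) = R$157.08 + 6.57% × R$4,843.00 = R$475.27
Health Levy: 1.67% × R$10,095.00 = R$168.59
Total withheld: R$475.27 + R$168.59 = R$643.86
Net pay: R$10,095.00 − R$643.86 = R$9,451.14

R$9,451.14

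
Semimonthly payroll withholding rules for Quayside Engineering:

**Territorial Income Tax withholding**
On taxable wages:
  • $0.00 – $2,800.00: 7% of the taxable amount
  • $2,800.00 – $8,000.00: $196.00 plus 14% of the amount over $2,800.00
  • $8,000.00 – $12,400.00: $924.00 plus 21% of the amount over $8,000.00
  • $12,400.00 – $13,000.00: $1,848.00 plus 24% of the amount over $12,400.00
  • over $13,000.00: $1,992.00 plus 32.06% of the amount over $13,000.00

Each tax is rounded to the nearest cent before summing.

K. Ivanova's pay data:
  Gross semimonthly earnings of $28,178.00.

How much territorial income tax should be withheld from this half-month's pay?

Territorial Income Tax: taxable = $28,178.00
  $1,992.00 + 32.06% × ($28,178.00 − $13,000.00) = $1,992.00 + 32.06% × $15,178.00 = $6,858.07

$6,858.07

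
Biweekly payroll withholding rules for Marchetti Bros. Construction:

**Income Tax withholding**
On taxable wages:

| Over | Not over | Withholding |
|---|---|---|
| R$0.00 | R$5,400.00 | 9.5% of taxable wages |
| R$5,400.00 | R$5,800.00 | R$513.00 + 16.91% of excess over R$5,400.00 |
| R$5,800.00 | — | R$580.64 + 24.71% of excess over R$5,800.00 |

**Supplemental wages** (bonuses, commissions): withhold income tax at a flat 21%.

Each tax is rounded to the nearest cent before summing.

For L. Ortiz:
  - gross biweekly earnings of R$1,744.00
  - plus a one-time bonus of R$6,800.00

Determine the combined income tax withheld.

R$1,593.68

Income Tax: taxable = R$1,744.00
  9.5% × R$1,744.00 = R$165.68
Supplemental (21% flat on bonus): 21% × R$6,800.00 = R$1,428.00
Total income tax: R$165.68 + R$1,428.00 = R$1,593.68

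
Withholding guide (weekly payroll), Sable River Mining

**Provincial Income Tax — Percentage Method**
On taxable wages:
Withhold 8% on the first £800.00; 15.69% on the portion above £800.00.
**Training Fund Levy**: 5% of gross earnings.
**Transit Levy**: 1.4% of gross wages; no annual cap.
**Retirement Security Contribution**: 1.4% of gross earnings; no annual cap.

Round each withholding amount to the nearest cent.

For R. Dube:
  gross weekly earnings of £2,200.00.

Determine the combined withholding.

£455.26

Provincial Income Tax: taxable = £2,200.00
  £64.00 + 15.69% × (£2,200.00 − £800.00) = £64.00 + 15.69% × £1,400.00 = £283.66
Training Fund Levy: 5% × £2,200.00 = £110.00
Transit Levy: 1.4% × £2,200.00 = £30.80
Retirement Security Contribution: 1.4% × £2,200.00 = £30.80
Total: £283.66 + £110.00 + £30.80 + £30.80 = £455.26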